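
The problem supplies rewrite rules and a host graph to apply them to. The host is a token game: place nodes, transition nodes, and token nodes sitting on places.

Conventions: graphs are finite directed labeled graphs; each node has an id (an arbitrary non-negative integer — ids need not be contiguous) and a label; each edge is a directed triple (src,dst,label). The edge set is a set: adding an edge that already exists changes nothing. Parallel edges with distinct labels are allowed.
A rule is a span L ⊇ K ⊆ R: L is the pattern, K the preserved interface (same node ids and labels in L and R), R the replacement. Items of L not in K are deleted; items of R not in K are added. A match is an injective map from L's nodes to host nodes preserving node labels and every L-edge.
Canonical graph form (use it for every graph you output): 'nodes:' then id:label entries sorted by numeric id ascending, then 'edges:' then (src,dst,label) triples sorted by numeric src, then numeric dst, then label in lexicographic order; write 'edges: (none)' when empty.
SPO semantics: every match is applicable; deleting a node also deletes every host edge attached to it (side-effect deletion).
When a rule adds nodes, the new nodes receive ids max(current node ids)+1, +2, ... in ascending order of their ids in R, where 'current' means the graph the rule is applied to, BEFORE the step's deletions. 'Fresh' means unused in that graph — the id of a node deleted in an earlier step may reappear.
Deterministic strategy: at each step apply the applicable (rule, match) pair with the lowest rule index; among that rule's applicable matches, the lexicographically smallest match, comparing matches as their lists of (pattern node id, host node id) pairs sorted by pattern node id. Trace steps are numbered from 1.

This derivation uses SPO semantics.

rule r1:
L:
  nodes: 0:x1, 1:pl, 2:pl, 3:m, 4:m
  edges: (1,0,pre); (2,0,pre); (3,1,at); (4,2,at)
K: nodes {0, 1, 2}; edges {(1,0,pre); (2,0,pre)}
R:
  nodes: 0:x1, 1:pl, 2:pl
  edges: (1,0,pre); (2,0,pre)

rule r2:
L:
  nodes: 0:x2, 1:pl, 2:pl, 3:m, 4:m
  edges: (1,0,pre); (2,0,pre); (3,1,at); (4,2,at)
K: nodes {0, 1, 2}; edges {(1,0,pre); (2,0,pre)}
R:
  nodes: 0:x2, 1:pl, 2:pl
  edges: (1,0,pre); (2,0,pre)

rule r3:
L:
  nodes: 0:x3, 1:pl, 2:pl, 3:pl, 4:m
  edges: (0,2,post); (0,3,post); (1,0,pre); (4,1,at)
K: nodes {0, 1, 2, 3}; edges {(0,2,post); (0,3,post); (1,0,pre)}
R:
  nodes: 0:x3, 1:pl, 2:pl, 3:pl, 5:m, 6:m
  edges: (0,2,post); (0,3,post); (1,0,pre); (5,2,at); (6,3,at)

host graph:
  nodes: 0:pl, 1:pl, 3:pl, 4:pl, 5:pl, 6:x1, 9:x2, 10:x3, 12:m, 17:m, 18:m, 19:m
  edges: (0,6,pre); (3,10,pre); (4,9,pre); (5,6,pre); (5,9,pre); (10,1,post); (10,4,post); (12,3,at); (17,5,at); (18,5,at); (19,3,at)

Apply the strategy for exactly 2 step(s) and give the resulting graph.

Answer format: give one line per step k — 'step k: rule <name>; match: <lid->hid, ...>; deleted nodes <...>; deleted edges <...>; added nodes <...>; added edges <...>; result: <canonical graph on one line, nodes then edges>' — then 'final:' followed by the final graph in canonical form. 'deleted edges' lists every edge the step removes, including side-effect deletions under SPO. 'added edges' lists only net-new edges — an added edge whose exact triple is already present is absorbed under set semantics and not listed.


step 1: rule r3; match: 0->10, 1->3, 2->1, 3->4, 4->12; deleted nodes 12; deleted edges (12,3,at); added nodes 20, 21; added edges (20,1,at); (21,4,at); result: nodes: 0:pl, 1:pl, 3:pl, 4:pl, 5:pl, 6:x1, 9:x2, 10:x3, 17:m, 18:m, 19:m, 20:m, 21:m edges: (0,6,pre); (3,10,pre); (4,9,pre); (5,6,pre); (5,9,pre); (10,1,post); (10,4,post); (17,5,at); (18,5,at); (19,3,at); (20,1,at); (21,4,at)
step 2: rule r2; match: 0->9, 1->4, 2->5, 3->21, 4->17; deleted nodes 17, 21; deleted edges (17,5,at); (21,4,at); added nodes (none); added edges (none); result: nodes: 0:pl, 1:pl, 3:pl, 4:pl, 5:pl, 6:x1, 9:x2, 10:x3, 18:m, 19:m, 20:m edges: (0,6,pre); (3,10,pre); (4,9,pre); (5,6,pre); (5,9,pre); (10,1,post); (10,4,post); (18,5,at); (19,3,at); (20,1,at)
final:
nodes: 0:pl, 1:pl, 3:pl, 4:pl, 5:pl, 6:x1, 9:x2, 10:x3, 18:m, 19:m, 20:m
edges: (0,6,pre); (3,10,pre); (4,9,pre); (5,6,pre); (5,9,pre); (10,1,post); (10,4,post); (18,5,at); (19,3,at); (20,1,at)


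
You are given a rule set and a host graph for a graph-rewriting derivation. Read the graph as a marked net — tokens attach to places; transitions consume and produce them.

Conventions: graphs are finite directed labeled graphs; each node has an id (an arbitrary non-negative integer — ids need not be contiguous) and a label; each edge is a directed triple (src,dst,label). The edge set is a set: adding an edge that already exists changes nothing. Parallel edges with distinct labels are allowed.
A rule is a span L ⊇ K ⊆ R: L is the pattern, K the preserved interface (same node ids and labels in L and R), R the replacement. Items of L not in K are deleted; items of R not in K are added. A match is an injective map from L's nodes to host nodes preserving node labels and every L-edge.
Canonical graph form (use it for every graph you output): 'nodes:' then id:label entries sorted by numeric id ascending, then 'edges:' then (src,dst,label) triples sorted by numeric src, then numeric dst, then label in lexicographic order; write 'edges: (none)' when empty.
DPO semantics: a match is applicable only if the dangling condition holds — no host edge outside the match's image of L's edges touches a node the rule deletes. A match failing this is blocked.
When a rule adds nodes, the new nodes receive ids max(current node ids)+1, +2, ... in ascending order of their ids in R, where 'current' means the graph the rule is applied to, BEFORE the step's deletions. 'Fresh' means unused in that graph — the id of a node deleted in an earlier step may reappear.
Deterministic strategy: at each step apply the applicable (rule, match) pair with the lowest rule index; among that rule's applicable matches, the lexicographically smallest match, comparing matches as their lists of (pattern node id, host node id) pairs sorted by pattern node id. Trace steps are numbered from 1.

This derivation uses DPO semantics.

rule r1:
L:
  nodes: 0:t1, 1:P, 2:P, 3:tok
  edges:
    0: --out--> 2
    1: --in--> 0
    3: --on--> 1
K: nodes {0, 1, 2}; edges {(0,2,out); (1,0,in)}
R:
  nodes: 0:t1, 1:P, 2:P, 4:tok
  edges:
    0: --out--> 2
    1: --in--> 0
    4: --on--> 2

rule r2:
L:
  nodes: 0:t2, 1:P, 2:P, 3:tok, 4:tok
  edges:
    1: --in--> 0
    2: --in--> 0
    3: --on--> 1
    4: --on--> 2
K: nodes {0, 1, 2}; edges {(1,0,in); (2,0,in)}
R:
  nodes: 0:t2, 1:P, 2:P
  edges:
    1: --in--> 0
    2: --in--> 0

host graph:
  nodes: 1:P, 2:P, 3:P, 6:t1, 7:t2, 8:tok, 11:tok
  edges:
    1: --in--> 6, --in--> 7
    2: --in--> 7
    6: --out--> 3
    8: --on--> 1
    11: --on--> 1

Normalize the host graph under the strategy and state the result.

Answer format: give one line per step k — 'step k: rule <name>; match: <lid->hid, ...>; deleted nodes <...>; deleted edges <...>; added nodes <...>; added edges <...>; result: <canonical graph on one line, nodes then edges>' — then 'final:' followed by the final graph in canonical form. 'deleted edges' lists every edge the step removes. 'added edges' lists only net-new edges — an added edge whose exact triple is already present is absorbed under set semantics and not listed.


step 1: rule r1; match: 0->6, 1->1, 2->3, 3->8; deleted nodes 8; deleted edges (8,1,on); added nodes 12; added edges (12,3,on); result: nodes: 1:P, 2:P, 3:P, 6:t1, 7:t2, 11:tok, 12:tok edges: (1,6,in); (1,7,in); (2,7,in); (6,3,out); (11,1,on); (12,3,on)
step 2: rule r1; match: 0->6, 1->1, 2->3, 3->11; deleted nodes 11; deleted edges (11,1,on); added nodes 13; added edges (13,3,on); result: nodes: 1:P, 2:P, 3:P, 6:t1, 7:t2, 12:tok, 13:tok edges: (1,6,in); (1,7,in); (2,7,in); (6,3,out); (12,3,on); (13,3,on)
final:
nodes: 1:P, 2:P, 3:P, 6:t1, 7:t2, 12:tok, 13:tok
edges: (1,6,in); (1,7,in); (2,7,in); (6,3,out); (12,3,on); (13,3,on)


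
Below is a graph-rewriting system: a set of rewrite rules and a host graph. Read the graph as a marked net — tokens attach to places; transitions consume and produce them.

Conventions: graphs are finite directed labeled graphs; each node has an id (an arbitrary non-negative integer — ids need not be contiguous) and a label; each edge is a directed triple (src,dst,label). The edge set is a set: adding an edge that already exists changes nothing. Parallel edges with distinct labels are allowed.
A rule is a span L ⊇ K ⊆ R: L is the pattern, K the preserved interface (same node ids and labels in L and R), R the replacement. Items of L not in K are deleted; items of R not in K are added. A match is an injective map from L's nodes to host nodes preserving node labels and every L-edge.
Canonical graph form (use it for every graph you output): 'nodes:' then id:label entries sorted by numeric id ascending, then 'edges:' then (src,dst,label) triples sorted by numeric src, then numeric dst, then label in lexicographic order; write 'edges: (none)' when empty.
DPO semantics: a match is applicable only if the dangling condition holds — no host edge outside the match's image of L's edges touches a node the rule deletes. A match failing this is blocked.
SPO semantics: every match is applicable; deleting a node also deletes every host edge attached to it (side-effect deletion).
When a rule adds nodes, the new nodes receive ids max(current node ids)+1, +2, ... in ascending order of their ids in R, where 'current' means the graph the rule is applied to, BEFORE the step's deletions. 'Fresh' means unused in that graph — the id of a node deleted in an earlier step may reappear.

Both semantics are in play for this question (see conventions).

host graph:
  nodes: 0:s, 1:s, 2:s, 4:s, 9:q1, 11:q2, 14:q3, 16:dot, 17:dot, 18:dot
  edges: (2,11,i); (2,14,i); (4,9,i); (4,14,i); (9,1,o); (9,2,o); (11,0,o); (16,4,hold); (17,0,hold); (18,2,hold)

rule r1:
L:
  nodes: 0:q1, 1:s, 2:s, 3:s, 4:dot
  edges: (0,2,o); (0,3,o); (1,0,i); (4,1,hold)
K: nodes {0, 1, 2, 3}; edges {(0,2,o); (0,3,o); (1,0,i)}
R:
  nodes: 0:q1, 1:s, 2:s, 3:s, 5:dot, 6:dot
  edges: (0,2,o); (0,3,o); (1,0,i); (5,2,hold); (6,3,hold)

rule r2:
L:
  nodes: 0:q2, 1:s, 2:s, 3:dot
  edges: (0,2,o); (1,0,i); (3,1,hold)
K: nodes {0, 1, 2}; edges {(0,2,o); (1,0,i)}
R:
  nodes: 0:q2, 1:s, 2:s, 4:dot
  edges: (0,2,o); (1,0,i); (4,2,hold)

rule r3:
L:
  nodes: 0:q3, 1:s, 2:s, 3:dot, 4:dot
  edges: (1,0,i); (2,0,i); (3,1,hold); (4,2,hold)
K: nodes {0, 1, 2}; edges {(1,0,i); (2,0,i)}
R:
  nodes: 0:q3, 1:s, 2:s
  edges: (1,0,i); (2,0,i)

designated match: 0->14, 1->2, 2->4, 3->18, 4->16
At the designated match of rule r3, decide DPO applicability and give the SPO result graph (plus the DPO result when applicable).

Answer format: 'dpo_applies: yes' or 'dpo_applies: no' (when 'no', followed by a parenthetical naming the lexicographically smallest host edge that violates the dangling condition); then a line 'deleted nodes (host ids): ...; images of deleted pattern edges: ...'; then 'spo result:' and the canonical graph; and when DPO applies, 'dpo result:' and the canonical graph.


dpo_applies: yes
deleted nodes (host ids): 16, 18; images of deleted pattern edges: (16,4,hold); (18,2,hold)
spo result:
nodes: 0:s, 1:s, 2:s, 4:s, 9:q1, 11:q2, 14:q3, 17:dot
edges: (2,11,i); (2,14,i); (4,9,i); (4,14,i); (9,1,o); (9,2,o); (11,0,o); (17,0,hold)
dpo result:
nodes: 0:s, 1:s, 2:s, 4:s, 9:q1, 11:q2, 14:q3, 17:dot
edges: (2,11,i); (2,14,i); (4,9,i); (4,14,i); (9,1,o); (9,2,o); (11,0,o); (17,0,hold)


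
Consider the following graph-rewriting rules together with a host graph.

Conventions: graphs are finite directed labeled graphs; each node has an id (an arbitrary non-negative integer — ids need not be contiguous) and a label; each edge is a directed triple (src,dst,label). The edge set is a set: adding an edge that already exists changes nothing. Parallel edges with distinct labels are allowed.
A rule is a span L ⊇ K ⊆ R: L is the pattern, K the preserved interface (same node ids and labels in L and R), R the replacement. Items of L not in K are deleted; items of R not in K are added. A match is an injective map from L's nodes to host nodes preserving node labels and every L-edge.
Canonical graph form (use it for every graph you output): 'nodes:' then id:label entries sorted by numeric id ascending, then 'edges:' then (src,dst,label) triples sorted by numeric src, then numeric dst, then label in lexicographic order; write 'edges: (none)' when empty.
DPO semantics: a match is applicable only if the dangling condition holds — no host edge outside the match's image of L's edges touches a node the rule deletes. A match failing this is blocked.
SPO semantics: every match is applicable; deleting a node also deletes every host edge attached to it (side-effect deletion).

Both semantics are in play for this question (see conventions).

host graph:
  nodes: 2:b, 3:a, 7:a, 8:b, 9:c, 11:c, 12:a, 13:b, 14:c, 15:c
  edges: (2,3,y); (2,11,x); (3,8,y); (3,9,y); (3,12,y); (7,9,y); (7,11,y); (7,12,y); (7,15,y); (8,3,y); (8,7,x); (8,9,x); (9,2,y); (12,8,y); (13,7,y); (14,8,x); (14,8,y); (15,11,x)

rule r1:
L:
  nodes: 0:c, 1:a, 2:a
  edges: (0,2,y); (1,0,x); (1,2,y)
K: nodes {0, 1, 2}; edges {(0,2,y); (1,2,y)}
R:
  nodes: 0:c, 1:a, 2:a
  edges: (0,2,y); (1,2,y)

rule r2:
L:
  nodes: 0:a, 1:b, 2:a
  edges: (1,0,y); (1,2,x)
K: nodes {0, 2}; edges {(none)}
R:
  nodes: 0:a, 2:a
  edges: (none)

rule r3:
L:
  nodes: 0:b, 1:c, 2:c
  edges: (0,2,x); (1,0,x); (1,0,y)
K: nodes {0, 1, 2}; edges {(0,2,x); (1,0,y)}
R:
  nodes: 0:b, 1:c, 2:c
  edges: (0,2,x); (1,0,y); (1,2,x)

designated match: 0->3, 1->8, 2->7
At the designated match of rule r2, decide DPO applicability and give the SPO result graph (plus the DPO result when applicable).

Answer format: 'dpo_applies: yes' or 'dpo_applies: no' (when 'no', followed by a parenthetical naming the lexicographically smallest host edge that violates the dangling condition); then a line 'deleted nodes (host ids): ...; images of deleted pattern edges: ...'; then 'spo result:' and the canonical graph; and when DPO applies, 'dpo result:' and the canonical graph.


dpo_applies: no
(the rule deletes node 8, which keeps host edge (3,8,y) outside the match image — the dangling condition fails, DPO blocks; SPO proceeds and side-deletes such edges)
deleted nodes (host ids): 8; images of deleted pattern edges: (8,3,y); (8,7,x)
spo result:
nodes: 2:b, 3:a, 7:a, 9:c, 11:c, 12:a, 13:b, 14:c, 15:c
edges: (2,3,y); (2,11,x); (3,9,y); (3,12,y); (7,9,y); (7,11,y); (7,12,y); (7,15,y); (9,2,y); (13,7,y); (15,11,x)


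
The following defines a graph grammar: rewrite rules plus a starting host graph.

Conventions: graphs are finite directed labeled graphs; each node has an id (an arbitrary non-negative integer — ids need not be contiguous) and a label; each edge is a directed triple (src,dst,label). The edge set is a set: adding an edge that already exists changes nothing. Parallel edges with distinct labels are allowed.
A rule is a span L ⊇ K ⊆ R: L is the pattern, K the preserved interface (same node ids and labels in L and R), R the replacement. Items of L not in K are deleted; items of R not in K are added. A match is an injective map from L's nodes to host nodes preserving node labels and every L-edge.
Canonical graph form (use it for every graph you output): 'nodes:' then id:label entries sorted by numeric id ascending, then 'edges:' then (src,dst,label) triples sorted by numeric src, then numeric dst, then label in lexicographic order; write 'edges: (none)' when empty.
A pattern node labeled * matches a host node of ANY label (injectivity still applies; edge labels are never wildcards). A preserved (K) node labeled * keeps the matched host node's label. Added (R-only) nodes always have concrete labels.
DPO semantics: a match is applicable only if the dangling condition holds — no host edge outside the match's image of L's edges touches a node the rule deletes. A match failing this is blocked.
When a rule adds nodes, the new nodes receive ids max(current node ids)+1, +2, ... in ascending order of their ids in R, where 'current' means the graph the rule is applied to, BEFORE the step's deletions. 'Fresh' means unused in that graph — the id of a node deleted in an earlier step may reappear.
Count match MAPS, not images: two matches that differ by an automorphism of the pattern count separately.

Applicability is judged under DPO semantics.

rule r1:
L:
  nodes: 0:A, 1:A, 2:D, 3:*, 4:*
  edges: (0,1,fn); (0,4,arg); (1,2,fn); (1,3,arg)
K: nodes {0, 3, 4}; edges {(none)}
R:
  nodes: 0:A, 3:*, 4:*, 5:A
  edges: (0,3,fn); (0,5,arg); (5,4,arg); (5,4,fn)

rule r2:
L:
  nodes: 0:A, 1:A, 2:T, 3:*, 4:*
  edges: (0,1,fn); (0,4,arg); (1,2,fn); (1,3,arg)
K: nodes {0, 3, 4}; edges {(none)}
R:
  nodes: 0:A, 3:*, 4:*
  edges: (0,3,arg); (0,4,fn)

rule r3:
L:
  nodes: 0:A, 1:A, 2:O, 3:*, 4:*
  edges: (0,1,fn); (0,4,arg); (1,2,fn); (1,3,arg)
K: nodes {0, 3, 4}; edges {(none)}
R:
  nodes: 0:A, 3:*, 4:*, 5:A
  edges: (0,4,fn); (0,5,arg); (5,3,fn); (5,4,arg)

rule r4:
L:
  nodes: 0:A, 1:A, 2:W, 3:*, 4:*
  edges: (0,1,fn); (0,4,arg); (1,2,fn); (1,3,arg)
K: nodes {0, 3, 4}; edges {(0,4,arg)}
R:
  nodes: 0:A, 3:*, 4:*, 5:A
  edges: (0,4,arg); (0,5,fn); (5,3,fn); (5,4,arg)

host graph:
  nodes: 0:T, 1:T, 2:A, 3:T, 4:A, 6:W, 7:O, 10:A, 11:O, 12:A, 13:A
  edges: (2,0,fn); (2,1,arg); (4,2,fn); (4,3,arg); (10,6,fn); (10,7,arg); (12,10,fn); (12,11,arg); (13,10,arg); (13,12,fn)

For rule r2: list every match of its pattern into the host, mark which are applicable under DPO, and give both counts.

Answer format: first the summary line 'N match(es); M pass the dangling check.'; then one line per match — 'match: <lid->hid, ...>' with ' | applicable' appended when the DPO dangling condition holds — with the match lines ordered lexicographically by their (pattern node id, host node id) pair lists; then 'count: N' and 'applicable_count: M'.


1 match(es); 1 pass the dangling check.
match: 0->4, 1->2, 2->0, 3->1, 4->3 | applicable
count: 1
applicable_count: 1


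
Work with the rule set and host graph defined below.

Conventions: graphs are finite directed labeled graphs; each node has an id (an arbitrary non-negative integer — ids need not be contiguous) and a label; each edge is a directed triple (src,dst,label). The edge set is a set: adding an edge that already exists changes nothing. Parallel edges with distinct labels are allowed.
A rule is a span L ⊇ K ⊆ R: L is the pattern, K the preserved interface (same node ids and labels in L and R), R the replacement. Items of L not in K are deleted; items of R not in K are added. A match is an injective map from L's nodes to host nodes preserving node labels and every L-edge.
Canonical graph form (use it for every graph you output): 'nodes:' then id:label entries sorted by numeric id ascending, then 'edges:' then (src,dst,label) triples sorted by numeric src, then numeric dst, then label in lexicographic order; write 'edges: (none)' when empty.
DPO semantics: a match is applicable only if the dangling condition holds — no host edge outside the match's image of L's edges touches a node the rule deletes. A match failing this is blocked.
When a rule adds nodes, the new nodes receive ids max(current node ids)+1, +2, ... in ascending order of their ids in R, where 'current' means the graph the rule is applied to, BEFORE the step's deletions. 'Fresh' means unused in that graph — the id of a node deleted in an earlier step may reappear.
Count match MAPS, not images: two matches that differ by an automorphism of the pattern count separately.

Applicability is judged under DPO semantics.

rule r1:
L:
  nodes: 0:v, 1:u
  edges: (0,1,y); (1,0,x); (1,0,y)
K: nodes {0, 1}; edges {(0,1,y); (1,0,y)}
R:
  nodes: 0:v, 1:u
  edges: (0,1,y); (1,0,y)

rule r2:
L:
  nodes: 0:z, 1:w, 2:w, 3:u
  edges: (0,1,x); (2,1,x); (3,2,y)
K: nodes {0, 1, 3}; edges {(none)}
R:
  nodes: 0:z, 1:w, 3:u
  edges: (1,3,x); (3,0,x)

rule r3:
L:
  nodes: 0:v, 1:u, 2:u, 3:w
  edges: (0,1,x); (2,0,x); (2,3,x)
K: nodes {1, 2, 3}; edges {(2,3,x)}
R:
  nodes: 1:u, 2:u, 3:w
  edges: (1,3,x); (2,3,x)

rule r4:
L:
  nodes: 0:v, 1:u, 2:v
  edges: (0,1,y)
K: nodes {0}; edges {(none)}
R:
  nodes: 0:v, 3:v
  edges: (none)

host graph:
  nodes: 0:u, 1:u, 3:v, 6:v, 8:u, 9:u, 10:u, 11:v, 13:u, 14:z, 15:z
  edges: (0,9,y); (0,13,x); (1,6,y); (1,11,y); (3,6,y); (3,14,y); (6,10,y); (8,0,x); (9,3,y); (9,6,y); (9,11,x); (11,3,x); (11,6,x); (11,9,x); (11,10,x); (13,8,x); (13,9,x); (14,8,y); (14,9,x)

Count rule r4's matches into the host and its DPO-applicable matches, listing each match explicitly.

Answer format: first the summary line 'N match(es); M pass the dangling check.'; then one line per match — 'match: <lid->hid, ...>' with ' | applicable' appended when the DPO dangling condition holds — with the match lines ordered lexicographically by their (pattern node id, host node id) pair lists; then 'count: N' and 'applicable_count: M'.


2 match(es); 0 pass the dangling check.
match: 0->6, 1->10, 2->3
match: 0->6, 1->10, 2->11
count: 2
applicable_count: 0


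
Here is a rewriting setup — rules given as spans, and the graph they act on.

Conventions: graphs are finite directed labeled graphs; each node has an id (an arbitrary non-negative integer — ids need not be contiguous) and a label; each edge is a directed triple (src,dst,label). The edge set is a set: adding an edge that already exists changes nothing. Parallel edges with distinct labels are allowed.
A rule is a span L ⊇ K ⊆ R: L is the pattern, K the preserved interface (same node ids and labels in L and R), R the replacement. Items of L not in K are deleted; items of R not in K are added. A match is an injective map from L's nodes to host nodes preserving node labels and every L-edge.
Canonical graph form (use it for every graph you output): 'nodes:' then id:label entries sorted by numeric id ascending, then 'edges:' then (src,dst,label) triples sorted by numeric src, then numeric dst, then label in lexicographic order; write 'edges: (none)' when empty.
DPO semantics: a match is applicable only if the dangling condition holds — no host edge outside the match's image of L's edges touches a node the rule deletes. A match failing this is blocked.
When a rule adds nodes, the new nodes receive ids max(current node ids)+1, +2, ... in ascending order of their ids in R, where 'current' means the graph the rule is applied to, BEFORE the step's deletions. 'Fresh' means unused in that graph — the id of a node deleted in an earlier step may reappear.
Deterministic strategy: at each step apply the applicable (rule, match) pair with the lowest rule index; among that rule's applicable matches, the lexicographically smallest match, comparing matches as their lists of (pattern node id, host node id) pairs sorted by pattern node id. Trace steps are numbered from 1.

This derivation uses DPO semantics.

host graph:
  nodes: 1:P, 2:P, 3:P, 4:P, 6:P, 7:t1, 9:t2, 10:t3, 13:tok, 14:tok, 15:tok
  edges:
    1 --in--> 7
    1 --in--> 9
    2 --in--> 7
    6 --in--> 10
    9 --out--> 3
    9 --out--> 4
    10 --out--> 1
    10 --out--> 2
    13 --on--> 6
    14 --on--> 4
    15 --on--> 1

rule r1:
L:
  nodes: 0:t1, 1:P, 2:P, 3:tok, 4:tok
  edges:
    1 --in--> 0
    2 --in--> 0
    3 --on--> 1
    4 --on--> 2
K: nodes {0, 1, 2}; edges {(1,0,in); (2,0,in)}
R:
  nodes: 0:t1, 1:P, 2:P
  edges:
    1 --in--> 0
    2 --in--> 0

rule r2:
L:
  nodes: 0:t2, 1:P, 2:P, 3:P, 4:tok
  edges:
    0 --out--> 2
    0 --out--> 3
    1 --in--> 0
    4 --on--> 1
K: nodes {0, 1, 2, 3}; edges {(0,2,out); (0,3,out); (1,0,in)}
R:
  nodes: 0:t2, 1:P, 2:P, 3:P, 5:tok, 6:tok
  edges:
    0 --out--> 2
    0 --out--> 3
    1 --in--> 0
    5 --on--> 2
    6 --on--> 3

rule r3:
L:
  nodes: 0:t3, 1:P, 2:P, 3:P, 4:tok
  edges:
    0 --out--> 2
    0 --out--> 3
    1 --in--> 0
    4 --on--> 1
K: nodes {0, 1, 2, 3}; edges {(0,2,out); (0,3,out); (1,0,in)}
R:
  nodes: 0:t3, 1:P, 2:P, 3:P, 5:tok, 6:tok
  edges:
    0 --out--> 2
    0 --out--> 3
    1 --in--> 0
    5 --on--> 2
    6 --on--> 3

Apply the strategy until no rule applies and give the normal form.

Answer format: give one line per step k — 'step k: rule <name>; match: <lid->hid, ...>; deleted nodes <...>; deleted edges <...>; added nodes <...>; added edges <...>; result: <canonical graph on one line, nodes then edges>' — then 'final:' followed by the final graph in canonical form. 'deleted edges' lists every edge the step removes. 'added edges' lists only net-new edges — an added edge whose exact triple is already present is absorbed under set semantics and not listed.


step 1: rule r2; match: 0->9, 1->1, 2->3, 3->4, 4->15; deleted nodes 15; deleted edges (15,1,on); added nodes 16, 17; added edges (16,3,on); (17,4,on); result: nodes: 1:P, 2:P, 3:P, 4:P, 6:P, 7:t1, 9:t2, 10:t3, 13:tok, 14:tok, 16:tok, 17:tok edges: (1,7,in); (1,9,in); (2,7,in); (6,10,in); (9,3,out); (9,4,out); (10,1,out); (10,2,out); (13,6,on); (14,4,on); (16,3,on); (17,4,on)
step 2: rule r3; match: 0->10, 1->6, 2->1, 3->2, 4->13; deleted nodes 13; deleted edges (13,6,on); added nodes 18, 19; added edges (18,1,on); (19,2,on); result: nodes: 1:P, 2:P, 3:P, 4:P, 6:P, 7:t1, 9:t2, 10:t3, 14:tok, 16:tok, 17:tok, 18:tok, 19:tok edges: (1,7,in); (1,9,in); (2,7,in); (6,10,in); (9,3,out); (9,4,out); (10,1,out); (10,2,out); (14,4,on); (16,3,on); (17,4,on); (18,1,on); (19,2,on)
step 3: rule r1; match: 0->7, 1->1, 2->2, 3->18, 4->19; deleted nodes 18, 19; deleted edges (18,1,on); (19,2,on); added nodes (none); added edges (none); result: nodes: 1:P, 2:P, 3:P, 4:P, 6:P, 7:t1, 9:t2, 10:t3, 14:tok, 16:tok, 17:tok edges: (1,7,in); (1,9,in); (2,7,in); (6,10,in); (9,3,out); (9,4,out); (10,1,out); (10,2,out); (14,4,on); (16,3,on); (17,4,on)
final:
nodes: 1:P, 2:P, 3:P, 4:P, 6:P, 7:t1, 9:t2, 10:t3, 14:tok, 16:tok, 17:tok
edges: (1,7,in); (1,9,in); (2,7,in); (6,10,in); (9,3,out); (9,4,out); (10,1,out); (10,2,out); (14,4,on); (16,3,on); (17,4,on)


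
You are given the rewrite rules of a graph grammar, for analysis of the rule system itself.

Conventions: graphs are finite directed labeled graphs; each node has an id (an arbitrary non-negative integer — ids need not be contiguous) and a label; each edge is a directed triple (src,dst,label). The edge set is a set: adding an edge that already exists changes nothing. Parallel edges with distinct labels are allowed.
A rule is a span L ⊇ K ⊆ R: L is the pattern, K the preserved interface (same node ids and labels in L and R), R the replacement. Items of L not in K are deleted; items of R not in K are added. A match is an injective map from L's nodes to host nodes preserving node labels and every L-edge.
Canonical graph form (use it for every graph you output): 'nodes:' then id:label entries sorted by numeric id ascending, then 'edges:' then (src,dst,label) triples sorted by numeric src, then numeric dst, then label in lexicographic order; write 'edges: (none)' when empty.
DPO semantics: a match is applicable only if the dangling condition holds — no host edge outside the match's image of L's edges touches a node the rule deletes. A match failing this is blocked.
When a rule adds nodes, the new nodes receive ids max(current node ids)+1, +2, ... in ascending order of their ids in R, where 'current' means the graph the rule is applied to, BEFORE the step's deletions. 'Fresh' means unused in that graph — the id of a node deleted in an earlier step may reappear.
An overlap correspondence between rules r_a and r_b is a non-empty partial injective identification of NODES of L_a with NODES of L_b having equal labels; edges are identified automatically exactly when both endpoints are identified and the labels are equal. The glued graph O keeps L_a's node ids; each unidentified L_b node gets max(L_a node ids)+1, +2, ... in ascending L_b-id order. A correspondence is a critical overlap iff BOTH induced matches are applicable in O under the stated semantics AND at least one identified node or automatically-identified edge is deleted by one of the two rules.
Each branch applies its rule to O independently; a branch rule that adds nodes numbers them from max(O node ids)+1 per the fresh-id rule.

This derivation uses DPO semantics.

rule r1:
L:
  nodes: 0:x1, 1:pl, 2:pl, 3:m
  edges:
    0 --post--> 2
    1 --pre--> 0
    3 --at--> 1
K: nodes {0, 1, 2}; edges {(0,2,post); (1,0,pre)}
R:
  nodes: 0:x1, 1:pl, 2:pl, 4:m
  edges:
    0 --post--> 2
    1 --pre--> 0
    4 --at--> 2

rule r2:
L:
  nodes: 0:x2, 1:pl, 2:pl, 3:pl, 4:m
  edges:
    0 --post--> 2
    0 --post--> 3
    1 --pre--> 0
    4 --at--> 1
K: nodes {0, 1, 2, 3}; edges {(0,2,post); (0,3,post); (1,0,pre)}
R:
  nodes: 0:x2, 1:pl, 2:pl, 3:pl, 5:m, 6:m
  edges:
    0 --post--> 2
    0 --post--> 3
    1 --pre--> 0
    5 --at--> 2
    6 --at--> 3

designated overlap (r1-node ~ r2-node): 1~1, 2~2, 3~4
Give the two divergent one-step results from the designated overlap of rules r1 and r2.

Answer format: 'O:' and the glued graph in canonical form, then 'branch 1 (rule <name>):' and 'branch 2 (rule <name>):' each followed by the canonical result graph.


O:
nodes: 0:x1, 1:pl, 2:pl, 3:m, 4:x2, 5:pl
edges: (0,2,post); (1,0,pre); (1,4,pre); (3,1,at); (4,2,post); (4,5,post)
branch 1 (rule r1):
nodes: 0:x1, 1:pl, 2:pl, 4:x2, 5:pl, 6:m
edges: (0,2,post); (1,0,pre); (1,4,pre); (4,2,post); (4,5,post); (6,2,at)
branch 2 (rule r2):
nodes: 0:x1, 1:pl, 2:pl, 4:x2, 5:pl, 6:m, 7:m
edges: (0,2,post); (1,0,pre); (1,4,pre); (4,2,post); (4,5,post); (6,2,at); (7,5,at)


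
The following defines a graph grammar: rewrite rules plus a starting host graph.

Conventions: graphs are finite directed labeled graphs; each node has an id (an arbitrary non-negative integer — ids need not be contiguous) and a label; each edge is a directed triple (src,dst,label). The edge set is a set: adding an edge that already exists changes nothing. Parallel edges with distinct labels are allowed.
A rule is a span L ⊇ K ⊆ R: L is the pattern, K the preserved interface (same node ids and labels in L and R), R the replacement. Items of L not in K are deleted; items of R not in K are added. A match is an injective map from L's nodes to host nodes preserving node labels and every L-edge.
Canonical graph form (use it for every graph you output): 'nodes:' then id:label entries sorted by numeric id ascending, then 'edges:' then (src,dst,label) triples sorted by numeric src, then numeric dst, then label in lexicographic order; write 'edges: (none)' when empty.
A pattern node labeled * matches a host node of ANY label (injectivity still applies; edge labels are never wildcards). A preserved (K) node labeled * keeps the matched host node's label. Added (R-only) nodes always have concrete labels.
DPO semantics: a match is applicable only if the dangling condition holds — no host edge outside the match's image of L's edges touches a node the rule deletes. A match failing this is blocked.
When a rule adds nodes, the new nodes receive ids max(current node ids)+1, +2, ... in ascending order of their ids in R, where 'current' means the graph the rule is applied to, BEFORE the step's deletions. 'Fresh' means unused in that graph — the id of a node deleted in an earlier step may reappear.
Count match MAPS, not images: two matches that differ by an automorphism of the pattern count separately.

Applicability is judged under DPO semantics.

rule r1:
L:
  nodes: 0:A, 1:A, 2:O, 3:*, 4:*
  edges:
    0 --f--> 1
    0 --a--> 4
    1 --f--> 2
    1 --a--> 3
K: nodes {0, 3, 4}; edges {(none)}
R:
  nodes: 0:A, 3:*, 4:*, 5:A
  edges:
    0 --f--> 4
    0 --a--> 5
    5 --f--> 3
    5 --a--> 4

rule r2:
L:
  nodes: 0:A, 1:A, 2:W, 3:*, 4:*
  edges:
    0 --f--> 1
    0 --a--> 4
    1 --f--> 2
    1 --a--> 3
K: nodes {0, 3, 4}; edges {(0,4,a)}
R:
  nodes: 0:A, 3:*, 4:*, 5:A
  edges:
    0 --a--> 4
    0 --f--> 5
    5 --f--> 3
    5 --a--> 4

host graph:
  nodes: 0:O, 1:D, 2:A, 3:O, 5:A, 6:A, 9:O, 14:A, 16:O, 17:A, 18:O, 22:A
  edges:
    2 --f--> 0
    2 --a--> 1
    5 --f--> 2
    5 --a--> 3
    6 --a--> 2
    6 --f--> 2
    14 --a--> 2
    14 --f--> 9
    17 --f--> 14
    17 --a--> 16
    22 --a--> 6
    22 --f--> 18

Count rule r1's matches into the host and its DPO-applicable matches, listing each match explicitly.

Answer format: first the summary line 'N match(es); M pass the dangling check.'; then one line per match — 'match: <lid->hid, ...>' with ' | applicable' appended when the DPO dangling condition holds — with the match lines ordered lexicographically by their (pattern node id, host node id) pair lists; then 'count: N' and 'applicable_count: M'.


2 match(es); 1 pass the dangling check.
match: 0->5, 1->2, 2->0, 3->1, 4->3
match: 0->17, 1->14, 2->9, 3->2, 4->16 | applicable
count: 2
applicable_count: 1


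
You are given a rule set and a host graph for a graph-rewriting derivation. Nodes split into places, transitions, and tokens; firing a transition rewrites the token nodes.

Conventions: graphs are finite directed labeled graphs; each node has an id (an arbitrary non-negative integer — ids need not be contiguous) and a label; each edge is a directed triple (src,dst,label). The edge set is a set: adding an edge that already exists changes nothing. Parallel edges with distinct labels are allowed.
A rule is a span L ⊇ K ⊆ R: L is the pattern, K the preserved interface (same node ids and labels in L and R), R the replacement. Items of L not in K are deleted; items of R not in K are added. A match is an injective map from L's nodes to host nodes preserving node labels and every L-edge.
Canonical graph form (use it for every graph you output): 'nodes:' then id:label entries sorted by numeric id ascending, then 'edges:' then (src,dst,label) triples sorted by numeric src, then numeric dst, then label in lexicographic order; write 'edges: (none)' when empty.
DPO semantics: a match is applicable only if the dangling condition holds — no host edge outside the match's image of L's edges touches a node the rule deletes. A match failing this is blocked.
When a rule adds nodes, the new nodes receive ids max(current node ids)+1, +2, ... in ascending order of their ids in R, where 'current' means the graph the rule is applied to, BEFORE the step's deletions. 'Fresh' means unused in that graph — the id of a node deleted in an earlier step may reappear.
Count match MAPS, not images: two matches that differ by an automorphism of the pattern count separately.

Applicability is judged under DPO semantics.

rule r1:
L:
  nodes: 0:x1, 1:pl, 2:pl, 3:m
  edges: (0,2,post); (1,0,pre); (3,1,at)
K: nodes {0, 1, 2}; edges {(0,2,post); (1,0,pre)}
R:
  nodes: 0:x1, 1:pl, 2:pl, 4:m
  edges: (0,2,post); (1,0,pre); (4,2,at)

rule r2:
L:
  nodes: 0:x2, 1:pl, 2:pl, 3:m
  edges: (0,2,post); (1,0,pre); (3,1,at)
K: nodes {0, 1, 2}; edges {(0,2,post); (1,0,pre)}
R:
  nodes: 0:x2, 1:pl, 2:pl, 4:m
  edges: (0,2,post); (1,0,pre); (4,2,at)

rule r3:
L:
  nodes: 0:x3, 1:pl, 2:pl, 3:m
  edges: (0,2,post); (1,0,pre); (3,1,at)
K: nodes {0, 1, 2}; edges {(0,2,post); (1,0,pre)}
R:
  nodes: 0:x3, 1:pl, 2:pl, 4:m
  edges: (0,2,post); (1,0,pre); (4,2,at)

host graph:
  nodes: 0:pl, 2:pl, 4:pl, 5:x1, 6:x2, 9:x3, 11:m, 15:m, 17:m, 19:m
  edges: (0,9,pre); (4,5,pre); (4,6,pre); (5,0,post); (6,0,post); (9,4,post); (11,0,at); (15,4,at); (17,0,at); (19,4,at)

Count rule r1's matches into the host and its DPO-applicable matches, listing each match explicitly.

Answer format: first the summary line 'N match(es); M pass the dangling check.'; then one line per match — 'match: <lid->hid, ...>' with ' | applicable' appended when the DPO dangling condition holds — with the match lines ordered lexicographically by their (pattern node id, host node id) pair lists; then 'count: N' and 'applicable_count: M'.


2 match(es); 2 pass the dangling check.
match: 0->5, 1->4, 2->0, 3->15 | applicable
match: 0->5, 1->4, 2->0, 3->19 | applicable
count: 2
applicable_count: 2


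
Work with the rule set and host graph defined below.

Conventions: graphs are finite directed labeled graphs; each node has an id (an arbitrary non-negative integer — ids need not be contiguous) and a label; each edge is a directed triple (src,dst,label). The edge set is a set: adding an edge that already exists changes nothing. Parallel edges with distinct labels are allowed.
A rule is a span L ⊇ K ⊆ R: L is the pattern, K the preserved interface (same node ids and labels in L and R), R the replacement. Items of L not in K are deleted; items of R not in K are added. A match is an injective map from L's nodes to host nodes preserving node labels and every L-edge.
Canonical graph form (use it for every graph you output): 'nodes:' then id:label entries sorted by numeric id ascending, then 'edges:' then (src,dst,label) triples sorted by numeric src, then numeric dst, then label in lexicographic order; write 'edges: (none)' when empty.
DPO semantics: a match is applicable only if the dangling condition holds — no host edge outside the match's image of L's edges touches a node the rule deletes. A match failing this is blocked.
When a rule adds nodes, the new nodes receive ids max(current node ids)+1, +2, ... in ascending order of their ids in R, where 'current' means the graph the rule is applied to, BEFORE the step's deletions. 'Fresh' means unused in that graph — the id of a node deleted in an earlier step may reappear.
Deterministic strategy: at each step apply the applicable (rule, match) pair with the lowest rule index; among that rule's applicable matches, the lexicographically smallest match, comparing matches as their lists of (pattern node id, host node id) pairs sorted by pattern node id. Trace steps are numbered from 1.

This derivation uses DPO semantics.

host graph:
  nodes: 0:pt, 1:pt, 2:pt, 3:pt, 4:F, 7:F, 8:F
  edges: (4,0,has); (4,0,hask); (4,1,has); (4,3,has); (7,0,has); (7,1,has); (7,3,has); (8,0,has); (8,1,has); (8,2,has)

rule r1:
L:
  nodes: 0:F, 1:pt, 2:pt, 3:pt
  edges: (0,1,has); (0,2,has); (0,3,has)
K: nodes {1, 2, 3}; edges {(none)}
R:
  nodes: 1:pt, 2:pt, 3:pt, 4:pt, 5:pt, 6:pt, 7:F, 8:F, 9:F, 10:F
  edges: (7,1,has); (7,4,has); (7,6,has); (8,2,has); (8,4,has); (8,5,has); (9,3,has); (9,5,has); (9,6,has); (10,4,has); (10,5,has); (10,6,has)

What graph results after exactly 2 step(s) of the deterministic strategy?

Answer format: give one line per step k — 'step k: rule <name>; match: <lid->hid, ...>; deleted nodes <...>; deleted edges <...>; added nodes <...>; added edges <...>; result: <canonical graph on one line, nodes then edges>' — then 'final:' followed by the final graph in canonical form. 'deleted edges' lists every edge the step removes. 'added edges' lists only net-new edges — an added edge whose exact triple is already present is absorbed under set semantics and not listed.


step 1: rule r1; match: 0->7, 1->0, 2->1, 3->3; deleted nodes 7; deleted edges (7,0,has); (7,1,has); (7,3,has); added nodes 9, 10, 11, 12, 13, 14, 15; added edges (12,0,has); (12,9,has); (12,11,has); (13,1,has); (13,9,has); (13,10,has); (14,3,has); (14,10,has); (14,11,has); (15,9,has); (15,10,has); (15,11,has); result: nodes: 0:pt, 1:pt, 2:pt, 3:pt, 4:F, 8:F, 9:pt, 10:pt, 11:pt, 12:F, 13:F, 14:F, 15:F edges: (4,0,has); (4,0,hask); (4,1,has); (4,3,has); (8,0,has); (8,1,has); (8,2,has); (12,0,has); (12,9,has); (12,11,has); (13,1,has); (13,9,has); (13,10,has); (14,3,has); (14,10,has); (14,11,has); (15,9,has); (15,10,has); (15,11,has)
step 2: rule r1; match: 0->8, 1->0, 2->1, 3->2; deleted nodes 8; deleted edges (8,0,has); (8,1,has); (8,2,has); added nodes 16, 17, 18, 19, 20, 21, 22; added edges (19,0,has); (19,16,has); (19,18,has); (20,1,has); (20,16,has); (20,17,has); (21,2,has); (21,17,has); (21,18,has); (22,16,has); (22,17,has); (22,18,has); result: nodes: 0:pt, 1:pt, 2:pt, 3:pt, 4:F, 9:pt, 10:pt, 11:pt, 12:F, 13:F, 14:F, 15:F, 16:pt, 17:pt, 18:pt, 19:F, 20:F, 21:F, 22:F edges: (4,0,has); (4,0,hask); (4,1,has); (4,3,has); (12,0,has); (12,9,has); (12,11,has); (13,1,has); (13,9,has); (13,10,has); (14,3,has); (14,10,has); (14,11,has); (15,9,has); (15,10,has); (15,11,has); (19,0,has); (19,16,has); (19,18,has); (20,1,has); (20,16,has); (20,17,has); (21,2,has); (21,17,has); (21,18,has); (22,16,has); (22,17,has); (22,18,has)
final:
nodes: 0:pt, 1:pt, 2:pt, 3:pt, 4:F, 9:pt, 10:pt, 11:pt, 12:F, 13:F, 14:F, 15:F, 16:pt, 17:pt, 18:pt, 19:F, 20:F, 21:F, 22:F
edges: (4,0,has); (4,0,hask); (4,1,has); (4,3,has); (12,0,has); (12,9,has); (12,11,has); (13,1,has); (13,9,has); (13,10,has); (14,3,has); (14,10,has); (14,11,has); (15,9,has); (15,10,has); (15,11,has); (19,0,has); (19,16,has); (19,18,has); (20,1,has); (20,16,has); (20,17,has); (21,2,has); (21,17,has); (21,18,has); (22,16,has); (22,17,has); (22,18,has)
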